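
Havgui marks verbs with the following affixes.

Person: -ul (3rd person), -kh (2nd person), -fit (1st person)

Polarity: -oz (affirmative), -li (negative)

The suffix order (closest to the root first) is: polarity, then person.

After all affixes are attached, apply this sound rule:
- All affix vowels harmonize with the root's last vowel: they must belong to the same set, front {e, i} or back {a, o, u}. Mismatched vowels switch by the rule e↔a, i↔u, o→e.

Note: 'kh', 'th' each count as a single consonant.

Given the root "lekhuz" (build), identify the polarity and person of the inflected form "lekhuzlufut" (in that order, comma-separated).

negative, 1st person

Segment: lekhuz-li-fit.
polarity: -li → negative.
person: -fit → 1st person.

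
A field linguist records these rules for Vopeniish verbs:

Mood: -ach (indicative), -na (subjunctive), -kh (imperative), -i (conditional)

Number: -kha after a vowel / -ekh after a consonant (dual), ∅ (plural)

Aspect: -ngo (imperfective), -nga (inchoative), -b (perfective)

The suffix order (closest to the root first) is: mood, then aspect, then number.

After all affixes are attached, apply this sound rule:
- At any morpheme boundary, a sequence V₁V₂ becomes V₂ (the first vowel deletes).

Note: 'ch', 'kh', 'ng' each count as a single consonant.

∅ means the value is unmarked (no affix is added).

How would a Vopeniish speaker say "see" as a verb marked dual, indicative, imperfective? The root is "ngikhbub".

Attach mood indicative -ach → ngikhbubach.
Attach aspect imperfective -ngo → ngikhbubachngo.
Attach number dual -kha (after vowel 'o') → ngikhbubachngokha.
Vowel deletion: no change.

ngikhbubachngokha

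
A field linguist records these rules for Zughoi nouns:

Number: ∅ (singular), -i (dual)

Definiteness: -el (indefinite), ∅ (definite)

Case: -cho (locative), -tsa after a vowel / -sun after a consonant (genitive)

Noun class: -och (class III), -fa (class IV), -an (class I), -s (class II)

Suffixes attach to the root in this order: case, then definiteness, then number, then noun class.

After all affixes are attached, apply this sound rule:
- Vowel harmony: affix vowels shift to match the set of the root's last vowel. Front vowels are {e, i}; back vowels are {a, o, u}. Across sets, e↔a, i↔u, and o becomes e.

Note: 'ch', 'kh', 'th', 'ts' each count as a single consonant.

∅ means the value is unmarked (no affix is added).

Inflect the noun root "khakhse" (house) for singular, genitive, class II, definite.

Attach case genitive -tsa (after vowel 'e') → khakhsetsa.
definiteness = definite: zero marking, form stays khakhsetsa.
number = singular: zero marking, form stays khakhsetsa.
Attach noun class class II -s → khakhsetsas.
Apply vowel harmony: khakhsetsas → khakhsetses.

khakhsetses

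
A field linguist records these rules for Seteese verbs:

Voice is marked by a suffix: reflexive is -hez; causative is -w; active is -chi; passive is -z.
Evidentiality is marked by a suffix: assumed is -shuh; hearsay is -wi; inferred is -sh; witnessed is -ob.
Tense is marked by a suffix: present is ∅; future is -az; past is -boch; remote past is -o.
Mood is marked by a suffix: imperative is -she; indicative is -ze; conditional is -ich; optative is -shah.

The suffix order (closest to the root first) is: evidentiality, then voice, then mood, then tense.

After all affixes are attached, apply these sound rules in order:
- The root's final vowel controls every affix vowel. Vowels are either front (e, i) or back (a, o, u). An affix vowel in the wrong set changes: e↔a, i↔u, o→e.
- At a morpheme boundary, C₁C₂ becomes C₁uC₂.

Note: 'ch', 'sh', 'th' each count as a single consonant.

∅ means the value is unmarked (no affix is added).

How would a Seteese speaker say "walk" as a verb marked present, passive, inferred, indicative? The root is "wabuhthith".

wabuhthithushuzuze

Attach evidentiality inferred -sh → wabuhthithsh.
Attach voice passive -z → wabuhthithshz.
Attach mood indicative -ze → wabuhthithshzze.
tense = present: zero marking, form stays wabuhthithshzze.
Vowel harmony: no change.
Apply epenthesis: wabuhthithshzze → wabuhthithushuzuze.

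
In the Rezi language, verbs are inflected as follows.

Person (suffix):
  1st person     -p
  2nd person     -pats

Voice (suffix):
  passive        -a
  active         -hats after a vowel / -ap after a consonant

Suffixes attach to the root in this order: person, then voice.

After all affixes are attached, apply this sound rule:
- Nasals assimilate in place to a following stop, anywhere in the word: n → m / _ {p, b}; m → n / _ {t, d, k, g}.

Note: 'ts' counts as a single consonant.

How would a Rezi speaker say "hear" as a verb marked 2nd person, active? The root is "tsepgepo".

tsepgepopatsap

Attach person 2nd person -pats → tsepgepopats.
Attach voice active -ap (after consonant 'ts') → tsepgepopatsap.
Nasal assimilation: no change.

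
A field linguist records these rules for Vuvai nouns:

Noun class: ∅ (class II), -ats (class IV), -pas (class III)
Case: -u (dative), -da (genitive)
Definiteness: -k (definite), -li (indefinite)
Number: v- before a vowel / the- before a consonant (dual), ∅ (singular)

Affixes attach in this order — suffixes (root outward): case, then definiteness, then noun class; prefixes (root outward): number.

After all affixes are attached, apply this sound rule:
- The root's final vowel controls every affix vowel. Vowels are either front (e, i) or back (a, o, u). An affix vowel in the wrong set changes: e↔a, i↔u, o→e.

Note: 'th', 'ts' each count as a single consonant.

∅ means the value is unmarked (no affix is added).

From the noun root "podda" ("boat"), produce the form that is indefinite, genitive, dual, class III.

Attach case genitive -da → poddada.
Attach definiteness indefinite -li → poddadali.
Attach number dual the- (before consonant 'p') → thepoddadali.
Attach noun class class III -pas → thepoddadalipas.
Apply vowel harmony: thepoddadalipas → thapoddadalupas.

thapoddadalupas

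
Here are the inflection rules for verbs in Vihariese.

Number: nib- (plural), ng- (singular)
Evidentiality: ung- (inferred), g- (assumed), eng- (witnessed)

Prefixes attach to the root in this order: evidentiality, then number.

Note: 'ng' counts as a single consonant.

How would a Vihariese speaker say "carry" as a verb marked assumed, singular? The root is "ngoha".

nggngoha

Attach evidentiality assumed g- → gngoha.
Attach number singular ng- → nggngoha.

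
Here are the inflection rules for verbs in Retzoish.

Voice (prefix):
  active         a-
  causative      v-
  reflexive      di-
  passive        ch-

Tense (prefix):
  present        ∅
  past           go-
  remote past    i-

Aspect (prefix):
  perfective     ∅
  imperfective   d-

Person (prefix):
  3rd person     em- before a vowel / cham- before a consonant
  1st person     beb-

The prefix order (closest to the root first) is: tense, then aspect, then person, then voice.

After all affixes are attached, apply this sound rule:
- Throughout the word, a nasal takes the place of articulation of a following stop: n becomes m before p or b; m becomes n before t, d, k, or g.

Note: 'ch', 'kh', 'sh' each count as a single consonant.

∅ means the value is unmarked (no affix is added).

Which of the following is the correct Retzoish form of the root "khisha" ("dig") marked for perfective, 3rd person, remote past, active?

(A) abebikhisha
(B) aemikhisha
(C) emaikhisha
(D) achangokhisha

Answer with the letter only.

B

Attach tense remote past i- → ikhisha.
aspect = perfective: zero marking, form stays ikhisha.
Attach person 3rd person em- (before vowel 'i') → emikhisha.
Attach voice active a- → aemikhisha.
Nasal assimilation: no change.
So the correct form is aemikhisha, option (B).
(D) achangokhisha is wrong: it uses past instead of remote past for tense.
(C) emaikhisha is wrong: it has the affixes in the wrong order.
(A) abebikhisha is wrong: it uses 1st person instead of 3rd person for person.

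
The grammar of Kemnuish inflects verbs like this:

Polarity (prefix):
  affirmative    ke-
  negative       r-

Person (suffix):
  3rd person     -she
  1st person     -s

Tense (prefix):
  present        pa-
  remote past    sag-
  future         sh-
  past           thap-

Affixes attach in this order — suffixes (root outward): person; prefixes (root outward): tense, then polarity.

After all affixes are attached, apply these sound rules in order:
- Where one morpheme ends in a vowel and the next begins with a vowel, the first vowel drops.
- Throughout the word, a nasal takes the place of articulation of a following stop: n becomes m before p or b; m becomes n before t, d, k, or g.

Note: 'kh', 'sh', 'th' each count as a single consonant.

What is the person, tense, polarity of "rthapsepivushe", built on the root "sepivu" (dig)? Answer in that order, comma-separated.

Segment: r-thap-sepivu-she.
person: -she → 3rd person.
tense: thap- → past.
polarity: r- → negative.

3rd person, past, negative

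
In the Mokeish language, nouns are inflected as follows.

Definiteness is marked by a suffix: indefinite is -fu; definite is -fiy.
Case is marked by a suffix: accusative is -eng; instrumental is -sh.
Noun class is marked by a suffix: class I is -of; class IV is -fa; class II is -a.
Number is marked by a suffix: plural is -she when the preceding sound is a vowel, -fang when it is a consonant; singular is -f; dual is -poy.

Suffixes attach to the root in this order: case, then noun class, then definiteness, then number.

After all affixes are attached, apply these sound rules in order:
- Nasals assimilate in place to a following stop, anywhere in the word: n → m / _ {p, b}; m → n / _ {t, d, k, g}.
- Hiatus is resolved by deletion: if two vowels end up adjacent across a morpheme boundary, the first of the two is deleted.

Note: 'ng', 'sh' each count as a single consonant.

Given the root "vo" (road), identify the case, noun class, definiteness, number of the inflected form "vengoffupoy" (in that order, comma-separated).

Segment: vo-eng-of-fu-poy.
case: -eng → accusative.
noun class: -of → class I.
definiteness: -fu → indefinite.
number: -poy → dual.

accusative, class I, indefinite, dual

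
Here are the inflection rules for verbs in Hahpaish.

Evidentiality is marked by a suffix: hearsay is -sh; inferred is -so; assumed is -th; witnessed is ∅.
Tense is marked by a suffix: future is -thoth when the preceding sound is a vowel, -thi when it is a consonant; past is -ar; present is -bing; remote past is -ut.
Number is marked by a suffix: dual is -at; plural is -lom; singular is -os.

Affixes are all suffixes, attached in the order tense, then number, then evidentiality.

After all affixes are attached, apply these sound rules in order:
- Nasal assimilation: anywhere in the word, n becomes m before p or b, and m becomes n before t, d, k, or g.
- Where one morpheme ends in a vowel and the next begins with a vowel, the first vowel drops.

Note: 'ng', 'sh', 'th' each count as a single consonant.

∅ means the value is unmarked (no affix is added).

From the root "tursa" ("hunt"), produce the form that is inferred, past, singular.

Attach tense past -ar → tursaar.
Attach number singular -os → tursaaros.
Attach evidentiality inferred -so → tursaarosso.
Nasal assimilation: no change.
Apply vowel deletion: tursaarosso → tursarosso.

tursarosso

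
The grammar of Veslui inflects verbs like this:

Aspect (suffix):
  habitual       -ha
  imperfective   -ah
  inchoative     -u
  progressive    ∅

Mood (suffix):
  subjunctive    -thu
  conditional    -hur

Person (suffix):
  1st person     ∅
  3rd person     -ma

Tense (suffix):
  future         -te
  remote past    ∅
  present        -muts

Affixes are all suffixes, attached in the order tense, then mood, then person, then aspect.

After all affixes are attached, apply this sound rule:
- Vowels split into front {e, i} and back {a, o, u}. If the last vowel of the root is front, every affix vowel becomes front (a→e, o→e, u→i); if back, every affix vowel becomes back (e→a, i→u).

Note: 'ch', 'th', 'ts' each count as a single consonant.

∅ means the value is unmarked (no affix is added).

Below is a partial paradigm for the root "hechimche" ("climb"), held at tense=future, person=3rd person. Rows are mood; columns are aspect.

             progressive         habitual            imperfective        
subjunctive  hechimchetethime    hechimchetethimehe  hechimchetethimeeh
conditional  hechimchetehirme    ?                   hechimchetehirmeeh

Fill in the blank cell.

hechimchetehirmehe

Attach tense future -te → hechimchete.
Attach mood conditional -hur → hechimchetehur.
Attach person 3rd person -ma → hechimchetehurma.
Attach aspect habitual -ha → hechimchetehurmaha.
Apply vowel harmony: hechimchetehurmaha → hechimchetehirmehe.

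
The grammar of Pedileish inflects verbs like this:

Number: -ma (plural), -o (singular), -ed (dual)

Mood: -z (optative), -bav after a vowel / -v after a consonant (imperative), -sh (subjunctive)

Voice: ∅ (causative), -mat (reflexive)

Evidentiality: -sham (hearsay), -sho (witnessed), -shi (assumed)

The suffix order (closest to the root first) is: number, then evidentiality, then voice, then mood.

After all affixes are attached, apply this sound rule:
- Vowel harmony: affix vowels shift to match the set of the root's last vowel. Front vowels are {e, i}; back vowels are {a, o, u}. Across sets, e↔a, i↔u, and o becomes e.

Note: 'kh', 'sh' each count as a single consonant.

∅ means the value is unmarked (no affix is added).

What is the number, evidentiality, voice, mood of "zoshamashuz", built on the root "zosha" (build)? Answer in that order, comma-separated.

plural, assumed, causative, optative

Segment: zosha-ma-shi-z.
number: -ma → plural.
evidentiality: -shi → assumed.
voice: ∅ → causative.
mood: -z → optative.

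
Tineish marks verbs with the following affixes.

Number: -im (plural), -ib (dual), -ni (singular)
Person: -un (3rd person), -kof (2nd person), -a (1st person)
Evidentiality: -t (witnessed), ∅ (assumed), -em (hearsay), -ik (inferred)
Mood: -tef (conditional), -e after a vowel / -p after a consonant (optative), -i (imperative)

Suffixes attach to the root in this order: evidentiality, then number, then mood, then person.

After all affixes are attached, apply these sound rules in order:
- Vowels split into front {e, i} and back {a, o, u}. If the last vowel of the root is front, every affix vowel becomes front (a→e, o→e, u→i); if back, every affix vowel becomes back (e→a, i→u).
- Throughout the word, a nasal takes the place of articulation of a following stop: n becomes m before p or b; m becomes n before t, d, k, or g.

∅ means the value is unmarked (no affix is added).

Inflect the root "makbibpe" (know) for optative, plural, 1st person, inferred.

Attach evidentiality inferred -ik → makbibpeik.
Attach number plural -im → makbibpeikim.
Attach mood optative -p (after consonant 'm') → makbibpeikimp.
Attach person 1st person -a → makbibpeikimpa.
Apply vowel harmony: makbibpeikimpa → makbibpeikimpe.
Nasal assimilation: no change.

makbibpeikimpe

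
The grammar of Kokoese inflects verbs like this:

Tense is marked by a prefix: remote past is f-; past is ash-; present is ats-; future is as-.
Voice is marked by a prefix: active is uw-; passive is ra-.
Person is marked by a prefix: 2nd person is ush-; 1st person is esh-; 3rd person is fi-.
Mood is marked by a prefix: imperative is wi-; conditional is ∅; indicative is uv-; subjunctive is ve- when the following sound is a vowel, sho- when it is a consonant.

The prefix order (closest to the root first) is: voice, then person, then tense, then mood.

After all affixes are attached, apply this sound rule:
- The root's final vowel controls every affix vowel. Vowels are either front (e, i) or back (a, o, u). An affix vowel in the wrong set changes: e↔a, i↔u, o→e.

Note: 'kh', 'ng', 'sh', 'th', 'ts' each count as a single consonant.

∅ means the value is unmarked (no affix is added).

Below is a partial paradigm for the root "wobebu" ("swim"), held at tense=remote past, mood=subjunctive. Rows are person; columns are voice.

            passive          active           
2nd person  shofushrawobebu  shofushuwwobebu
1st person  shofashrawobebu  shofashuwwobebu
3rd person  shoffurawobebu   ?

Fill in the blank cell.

Attach voice active uw- → uwwobebu.
Attach person 3rd person fi- → fiuwwobebu.
Attach tense remote past f- → ffiuwwobebu.
Attach mood subjunctive sho- (before consonant 'f') → shoffiuwwobebu.
Apply vowel harmony: shoffiuwwobebu → shoffuuwwobebu.

shoffuuwwobebu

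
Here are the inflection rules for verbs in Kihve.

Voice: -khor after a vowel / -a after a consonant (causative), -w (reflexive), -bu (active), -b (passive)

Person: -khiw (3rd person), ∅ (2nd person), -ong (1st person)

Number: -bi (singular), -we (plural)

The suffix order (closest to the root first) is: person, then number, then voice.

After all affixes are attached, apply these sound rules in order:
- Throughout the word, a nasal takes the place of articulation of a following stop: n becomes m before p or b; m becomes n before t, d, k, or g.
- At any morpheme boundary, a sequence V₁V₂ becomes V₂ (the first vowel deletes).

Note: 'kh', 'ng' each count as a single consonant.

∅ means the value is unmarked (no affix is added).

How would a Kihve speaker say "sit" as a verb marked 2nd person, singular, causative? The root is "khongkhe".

person = 2nd person: zero marking, form stays khongkhe.
Attach number singular -bi → khongkhebi.
Attach voice causative -khor (after vowel 'i') → khongkhebikhor.
Nasal assimilation: no change.
Vowel deletion: no change.

khongkhebikhor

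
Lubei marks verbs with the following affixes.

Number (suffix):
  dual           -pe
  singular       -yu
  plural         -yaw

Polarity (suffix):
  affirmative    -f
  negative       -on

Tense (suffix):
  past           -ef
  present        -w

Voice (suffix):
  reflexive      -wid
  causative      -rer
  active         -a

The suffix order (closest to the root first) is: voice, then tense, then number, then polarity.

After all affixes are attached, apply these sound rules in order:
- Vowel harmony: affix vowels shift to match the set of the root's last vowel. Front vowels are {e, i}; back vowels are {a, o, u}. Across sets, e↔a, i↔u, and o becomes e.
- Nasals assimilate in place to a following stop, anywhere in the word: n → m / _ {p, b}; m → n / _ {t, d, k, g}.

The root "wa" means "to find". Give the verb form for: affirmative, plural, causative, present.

wararwyawf

Attach voice causative -rer → warer.
Attach tense present -w → warerw.
Attach number plural -yaw → warerwyaw.
Attach polarity affirmative -f → warerwyawf.
Apply vowel harmony: warerwyawf → wararwyawf.
Nasal assimilation: no change.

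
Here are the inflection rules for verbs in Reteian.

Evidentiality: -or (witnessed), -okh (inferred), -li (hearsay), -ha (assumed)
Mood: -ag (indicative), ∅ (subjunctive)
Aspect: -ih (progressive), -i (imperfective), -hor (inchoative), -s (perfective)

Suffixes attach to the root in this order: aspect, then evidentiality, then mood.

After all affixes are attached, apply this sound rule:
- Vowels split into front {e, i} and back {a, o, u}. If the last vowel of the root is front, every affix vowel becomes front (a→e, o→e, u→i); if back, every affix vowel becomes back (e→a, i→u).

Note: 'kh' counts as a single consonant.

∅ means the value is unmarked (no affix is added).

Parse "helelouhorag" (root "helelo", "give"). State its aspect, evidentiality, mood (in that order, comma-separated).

progressive, witnessed, indicative

Segment: helelo-ih-or-ag.
aspect: -ih → progressive.
evidentiality: -or → witnessed.
mood: -ag → indicative.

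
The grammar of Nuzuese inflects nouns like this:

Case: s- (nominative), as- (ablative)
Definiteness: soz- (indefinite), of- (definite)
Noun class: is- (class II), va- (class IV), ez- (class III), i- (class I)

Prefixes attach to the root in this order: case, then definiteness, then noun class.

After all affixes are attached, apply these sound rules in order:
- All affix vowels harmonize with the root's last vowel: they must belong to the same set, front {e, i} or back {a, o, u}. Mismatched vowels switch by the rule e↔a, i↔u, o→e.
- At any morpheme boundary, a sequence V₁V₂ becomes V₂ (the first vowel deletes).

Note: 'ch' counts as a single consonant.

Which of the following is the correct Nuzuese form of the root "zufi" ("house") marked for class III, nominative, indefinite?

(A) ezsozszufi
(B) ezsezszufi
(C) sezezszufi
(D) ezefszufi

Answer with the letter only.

B

Attach case nominative s- → szufi.
Attach definiteness indefinite soz- → sozszufi.
Attach noun class class III ez- → ezsozszufi.
Apply vowel harmony: ezsozszufi → ezsezszufi.
Vowel deletion: no change.
So the correct form is ezsezszufi, option (B).
(A) ezsozszufi is wrong: it fails to apply the sound rule(s).
(D) ezefszufi is wrong: it uses definite instead of indefinite for definiteness.
(C) sezezszufi is wrong: it has the affixes in the wrong order.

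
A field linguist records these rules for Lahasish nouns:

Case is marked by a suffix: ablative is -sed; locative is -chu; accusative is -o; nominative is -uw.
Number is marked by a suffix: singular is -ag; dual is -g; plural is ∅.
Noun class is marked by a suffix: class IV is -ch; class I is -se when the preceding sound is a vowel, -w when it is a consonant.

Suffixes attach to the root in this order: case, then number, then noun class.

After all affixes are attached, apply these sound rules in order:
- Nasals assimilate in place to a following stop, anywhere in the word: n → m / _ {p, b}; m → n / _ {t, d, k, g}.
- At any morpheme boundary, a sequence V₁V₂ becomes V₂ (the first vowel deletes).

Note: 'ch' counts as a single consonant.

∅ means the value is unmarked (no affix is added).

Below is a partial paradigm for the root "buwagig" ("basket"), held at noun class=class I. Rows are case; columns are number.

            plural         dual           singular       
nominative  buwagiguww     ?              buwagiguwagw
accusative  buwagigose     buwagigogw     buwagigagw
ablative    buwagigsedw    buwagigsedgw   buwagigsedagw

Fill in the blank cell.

Attach case nominative -uw → buwagiguw.
Attach number dual -g → buwagiguwg.
Attach noun class class I -w (after consonant 'g') → buwagiguwgw.
Nasal assimilation: no change.
Vowel deletion: no change.

buwagiguwgw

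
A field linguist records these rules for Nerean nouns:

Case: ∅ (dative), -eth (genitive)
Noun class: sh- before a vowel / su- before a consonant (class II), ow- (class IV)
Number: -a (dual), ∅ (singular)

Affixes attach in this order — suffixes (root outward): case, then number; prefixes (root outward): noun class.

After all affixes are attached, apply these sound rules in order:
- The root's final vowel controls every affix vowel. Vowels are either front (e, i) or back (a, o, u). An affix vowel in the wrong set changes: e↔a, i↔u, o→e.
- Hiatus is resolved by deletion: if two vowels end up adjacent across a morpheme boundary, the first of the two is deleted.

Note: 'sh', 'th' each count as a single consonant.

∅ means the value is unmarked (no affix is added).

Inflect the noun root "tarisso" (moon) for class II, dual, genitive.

Attach case genitive -eth → tarissoeth.
Attach number dual -a → tarissoetha.
Attach noun class class II su- (before consonant 't') → sutarissoetha.
Apply vowel harmony: sutarissoetha → sutarissoatha.
Apply vowel deletion: sutarissoatha → sutarissatha.

sutarissatha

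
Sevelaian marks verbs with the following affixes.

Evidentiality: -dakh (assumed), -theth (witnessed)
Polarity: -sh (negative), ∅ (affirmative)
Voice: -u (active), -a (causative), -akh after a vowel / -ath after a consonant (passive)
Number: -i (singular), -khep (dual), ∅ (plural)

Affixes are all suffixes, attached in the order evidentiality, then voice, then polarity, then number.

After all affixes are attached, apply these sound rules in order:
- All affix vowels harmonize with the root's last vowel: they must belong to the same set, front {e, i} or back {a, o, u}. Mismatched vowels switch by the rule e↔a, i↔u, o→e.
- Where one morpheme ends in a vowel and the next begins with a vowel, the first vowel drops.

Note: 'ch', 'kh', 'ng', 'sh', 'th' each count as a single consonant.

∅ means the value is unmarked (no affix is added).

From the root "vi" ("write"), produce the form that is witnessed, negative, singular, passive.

Attach evidentiality witnessed -theth → vitheth.
Attach voice passive -ath (after consonant 'th') → vithethath.
Attach polarity negative -sh → vithethathsh.
Attach number singular -i → vithethathshi.
Apply vowel harmony: vithethathshi → vithethethshi.
Vowel deletion: no change.

vithethethshi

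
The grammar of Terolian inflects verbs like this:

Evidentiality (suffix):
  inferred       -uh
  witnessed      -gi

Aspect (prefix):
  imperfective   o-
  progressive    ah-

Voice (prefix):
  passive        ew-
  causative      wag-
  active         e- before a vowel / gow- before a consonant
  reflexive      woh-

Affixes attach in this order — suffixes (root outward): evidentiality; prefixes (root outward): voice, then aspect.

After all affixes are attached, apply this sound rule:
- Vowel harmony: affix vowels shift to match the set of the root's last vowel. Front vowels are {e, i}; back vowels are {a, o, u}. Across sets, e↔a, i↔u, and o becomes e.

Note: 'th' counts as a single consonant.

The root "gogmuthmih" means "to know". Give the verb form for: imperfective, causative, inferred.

Attach voice causative wag- → waggogmuthmih.
Attach aspect imperfective o- → owaggogmuthmih.
Attach evidentiality inferred -uh → owaggogmuthmihuh.
Apply vowel harmony: owaggogmuthmihuh → eweggogmuthmihih.

eweggogmuthmihih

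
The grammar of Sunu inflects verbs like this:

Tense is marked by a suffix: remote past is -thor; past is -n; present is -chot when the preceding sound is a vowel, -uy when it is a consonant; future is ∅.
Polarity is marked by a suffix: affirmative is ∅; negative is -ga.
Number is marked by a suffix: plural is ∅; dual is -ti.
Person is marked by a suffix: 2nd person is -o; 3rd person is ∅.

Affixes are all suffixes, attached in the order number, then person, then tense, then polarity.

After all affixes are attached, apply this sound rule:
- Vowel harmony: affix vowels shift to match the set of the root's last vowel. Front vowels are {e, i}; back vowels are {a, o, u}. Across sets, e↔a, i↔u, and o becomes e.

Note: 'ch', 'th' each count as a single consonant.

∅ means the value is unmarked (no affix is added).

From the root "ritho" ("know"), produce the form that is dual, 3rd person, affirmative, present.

Attach number dual -ti → rithoti.
person = 3rd person: zero marking, form stays rithoti.
Attach tense present -chot (after vowel 'i') → rithotichot.
polarity = affirmative: zero marking, form stays rithotichot.
Apply vowel harmony: rithotichot → rithotuchot.

rithotuchot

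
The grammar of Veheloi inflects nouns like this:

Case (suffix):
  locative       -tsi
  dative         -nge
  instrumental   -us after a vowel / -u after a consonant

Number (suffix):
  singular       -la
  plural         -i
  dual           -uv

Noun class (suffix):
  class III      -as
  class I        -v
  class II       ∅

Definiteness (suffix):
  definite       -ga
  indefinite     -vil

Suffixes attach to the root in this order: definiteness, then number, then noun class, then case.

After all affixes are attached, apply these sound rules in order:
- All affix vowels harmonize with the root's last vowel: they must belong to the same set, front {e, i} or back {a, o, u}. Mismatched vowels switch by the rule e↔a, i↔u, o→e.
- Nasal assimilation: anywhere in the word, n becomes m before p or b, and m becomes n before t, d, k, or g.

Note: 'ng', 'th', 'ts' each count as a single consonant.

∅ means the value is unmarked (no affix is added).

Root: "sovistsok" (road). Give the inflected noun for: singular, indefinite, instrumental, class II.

Attach definiteness indefinite -vil → sovistsokvil.
Attach number singular -la → sovistsokvilla.
noun class = class II: zero marking, form stays sovistsokvilla.
Attach case instrumental -us (after vowel 'a') → sovistsokvillaus.
Apply vowel harmony: sovistsokvillaus → sovistsokvullaus.
Nasal assimilation: no change.

sovistsokvullaus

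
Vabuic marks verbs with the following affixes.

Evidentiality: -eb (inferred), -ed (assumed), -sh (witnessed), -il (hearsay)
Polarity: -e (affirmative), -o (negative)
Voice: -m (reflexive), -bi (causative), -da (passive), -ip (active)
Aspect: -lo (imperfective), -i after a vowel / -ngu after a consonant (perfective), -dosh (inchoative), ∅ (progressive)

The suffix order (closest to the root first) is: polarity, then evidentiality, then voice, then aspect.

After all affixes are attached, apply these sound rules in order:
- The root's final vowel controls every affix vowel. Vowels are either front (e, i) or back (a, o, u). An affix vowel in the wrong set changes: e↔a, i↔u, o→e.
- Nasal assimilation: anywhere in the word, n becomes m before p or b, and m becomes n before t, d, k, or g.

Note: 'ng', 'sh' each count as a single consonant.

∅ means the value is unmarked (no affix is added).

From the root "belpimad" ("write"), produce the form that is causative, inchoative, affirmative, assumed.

Attach polarity affirmative -e → belpimade.
Attach evidentiality assumed -ed → belpimadeed.
Attach voice causative -bi → belpimadeedbi.
Attach aspect inchoative -dosh → belpimadeedbidosh.
Apply vowel harmony: belpimadeedbidosh → belpimadaadbudosh.
Nasal assimilation: no change.

belpimadaadbudosh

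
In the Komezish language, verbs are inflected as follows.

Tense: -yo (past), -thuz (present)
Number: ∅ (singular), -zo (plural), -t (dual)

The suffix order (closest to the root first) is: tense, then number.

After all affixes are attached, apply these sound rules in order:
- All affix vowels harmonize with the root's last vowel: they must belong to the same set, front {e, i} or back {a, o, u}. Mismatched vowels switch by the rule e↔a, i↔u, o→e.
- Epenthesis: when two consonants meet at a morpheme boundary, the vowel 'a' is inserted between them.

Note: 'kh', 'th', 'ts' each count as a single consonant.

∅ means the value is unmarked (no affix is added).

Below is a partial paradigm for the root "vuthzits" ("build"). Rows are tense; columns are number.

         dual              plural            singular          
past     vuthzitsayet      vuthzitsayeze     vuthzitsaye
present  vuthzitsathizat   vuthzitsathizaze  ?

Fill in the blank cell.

Attach tense present -thuz → vuthzitsthuz.
number = singular: zero marking, form stays vuthzitsthuz.
Apply vowel harmony: vuthzitsthuz → vuthzitsthiz.
Apply epenthesis: vuthzitsthiz → vuthzitsathiz.

vuthzitsathiz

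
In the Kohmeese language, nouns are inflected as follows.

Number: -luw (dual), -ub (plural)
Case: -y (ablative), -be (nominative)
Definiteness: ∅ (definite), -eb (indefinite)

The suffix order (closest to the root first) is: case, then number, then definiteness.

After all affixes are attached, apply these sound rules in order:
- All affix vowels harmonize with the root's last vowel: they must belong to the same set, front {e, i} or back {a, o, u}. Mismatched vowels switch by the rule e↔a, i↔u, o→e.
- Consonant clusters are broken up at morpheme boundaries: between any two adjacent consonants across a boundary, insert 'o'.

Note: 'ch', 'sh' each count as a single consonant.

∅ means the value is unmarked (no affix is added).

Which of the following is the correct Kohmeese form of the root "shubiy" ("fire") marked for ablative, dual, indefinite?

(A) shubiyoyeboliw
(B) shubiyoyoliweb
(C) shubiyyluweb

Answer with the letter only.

B

Attach case ablative -y → shubiyy.
Attach number dual -luw → shubiyyluw.
Attach definiteness indefinite -eb → shubiyyluweb.
Apply vowel harmony: shubiyyluweb → shubiyyliweb.
Apply epenthesis: shubiyyliweb → shubiyoyoliweb.
So the correct form is shubiyoyoliweb, option (B).
(A) shubiyoyeboliw is wrong: it has the affixes in the wrong order.
(C) shubiyyluweb is wrong: it fails to apply the sound rule(s).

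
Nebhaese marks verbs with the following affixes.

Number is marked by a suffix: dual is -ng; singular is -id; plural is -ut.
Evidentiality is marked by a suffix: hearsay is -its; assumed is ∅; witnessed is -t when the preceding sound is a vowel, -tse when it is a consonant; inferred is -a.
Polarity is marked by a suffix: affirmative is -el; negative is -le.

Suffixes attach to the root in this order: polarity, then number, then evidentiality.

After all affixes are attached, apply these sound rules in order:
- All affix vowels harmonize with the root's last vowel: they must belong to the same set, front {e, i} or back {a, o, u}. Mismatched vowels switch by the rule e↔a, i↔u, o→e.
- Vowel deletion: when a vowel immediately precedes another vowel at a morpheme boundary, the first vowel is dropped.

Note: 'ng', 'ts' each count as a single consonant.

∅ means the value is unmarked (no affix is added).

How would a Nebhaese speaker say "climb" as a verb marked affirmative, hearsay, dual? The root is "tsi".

tselngits

Attach polarity affirmative -el → tsiel.
Attach number dual -ng → tsielng.
Attach evidentiality hearsay -its → tsielngits.
Vowel harmony: no change.
Apply vowel deletion: tsielngits → tselngits.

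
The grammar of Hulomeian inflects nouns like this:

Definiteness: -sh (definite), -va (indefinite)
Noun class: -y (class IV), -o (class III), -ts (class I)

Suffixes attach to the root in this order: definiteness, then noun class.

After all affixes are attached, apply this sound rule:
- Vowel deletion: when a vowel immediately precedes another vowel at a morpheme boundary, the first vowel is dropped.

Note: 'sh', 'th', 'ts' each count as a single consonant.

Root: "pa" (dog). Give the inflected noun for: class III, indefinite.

Attach definiteness indefinite -va → pava.
Attach noun class class III -o → pavao.
Apply vowel deletion: pavao → pavo.

pavo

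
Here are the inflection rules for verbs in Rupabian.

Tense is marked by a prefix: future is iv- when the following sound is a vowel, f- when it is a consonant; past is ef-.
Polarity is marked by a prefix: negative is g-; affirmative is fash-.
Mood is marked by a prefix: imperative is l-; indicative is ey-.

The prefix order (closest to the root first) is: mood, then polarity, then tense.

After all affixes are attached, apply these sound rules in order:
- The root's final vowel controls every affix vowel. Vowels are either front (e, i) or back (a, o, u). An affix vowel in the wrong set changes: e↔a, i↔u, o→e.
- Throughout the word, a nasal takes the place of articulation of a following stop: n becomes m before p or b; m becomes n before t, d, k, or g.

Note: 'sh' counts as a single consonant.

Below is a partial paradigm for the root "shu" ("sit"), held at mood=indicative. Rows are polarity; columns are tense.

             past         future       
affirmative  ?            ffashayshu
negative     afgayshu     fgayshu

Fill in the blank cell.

affashayshu

Attach mood indicative ey- → eyshu.
Attach polarity affirmative fash- → fasheyshu.
Attach tense past ef- → effasheyshu.
Apply vowel harmony: effasheyshu → affashayshu.
Nasal assimilation: no change.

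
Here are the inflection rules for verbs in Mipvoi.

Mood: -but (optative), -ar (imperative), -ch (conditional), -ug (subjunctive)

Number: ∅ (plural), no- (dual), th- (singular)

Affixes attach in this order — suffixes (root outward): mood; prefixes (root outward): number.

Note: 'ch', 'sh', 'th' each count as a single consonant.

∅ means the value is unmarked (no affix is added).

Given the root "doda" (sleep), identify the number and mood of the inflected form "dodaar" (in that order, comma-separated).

Segment: doda-ar.
number: ∅ → plural.
mood: -ar → imperative.

plural, imperative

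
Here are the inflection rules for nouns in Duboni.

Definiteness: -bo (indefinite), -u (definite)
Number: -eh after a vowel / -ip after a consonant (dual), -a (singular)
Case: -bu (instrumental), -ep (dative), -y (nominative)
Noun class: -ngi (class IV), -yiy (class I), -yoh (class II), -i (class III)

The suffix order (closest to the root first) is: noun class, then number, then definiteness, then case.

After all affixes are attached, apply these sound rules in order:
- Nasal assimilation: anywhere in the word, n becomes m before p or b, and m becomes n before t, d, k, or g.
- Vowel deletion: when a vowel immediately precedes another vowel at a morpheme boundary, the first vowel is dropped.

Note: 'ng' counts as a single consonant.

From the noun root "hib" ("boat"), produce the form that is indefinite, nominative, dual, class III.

hibehboy

Attach noun class class III -i → hibi.
Attach number dual -eh (after vowel 'i') → hibieh.
Attach definiteness indefinite -bo → hibiehbo.
Attach case nominative -y → hibiehboy.
Nasal assimilation: no change.
Apply vowel deletion: hibiehboy → hibehboy.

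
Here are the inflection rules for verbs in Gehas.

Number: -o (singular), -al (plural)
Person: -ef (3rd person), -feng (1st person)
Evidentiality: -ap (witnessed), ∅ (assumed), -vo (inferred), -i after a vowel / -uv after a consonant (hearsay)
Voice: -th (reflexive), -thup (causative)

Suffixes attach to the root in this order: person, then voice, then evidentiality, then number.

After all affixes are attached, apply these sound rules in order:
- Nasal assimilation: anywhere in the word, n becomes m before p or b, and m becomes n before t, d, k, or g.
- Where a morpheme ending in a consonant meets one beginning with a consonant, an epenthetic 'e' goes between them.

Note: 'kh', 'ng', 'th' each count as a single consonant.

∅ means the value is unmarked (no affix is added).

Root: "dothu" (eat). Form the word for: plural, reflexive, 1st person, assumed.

Attach person 1st person -feng → dothufeng.
Attach voice reflexive -th → dothufength.
evidentiality = assumed: zero marking, form stays dothufength.
Attach number plural -al → dothufengthal.
Nasal assimilation: no change.
Apply epenthesis: dothufengthal → dothufengethal.

dothufengethal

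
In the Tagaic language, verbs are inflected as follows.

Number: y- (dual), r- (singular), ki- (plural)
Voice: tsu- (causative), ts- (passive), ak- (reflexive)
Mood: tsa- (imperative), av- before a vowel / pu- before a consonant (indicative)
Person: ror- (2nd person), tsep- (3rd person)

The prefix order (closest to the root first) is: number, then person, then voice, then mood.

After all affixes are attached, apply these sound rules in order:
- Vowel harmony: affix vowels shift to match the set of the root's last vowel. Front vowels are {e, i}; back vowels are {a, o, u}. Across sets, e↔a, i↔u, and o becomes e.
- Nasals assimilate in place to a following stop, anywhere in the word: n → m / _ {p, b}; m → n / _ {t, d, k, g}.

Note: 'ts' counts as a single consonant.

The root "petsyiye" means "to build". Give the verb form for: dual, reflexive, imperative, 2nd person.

Attach number dual y- → ypetsyiye.
Attach person 2nd person ror- → rorypetsyiye.
Attach voice reflexive ak- → akrorypetsyiye.
Attach mood imperative tsa- → tsaakrorypetsyiye.
Apply vowel harmony: tsaakrorypetsyiye → tseekrerypetsyiye.
Nasal assimilation: no change.

tseekrerypetsyiye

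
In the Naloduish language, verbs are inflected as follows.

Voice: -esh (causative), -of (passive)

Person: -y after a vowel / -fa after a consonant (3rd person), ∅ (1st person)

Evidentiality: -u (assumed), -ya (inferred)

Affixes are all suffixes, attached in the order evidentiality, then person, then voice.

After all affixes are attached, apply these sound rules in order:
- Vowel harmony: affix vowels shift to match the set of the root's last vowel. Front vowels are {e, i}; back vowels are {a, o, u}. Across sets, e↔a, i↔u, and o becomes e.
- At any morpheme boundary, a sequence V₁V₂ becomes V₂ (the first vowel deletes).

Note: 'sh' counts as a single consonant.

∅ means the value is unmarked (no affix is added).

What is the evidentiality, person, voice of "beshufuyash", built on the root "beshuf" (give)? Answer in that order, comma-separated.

assumed, 3rd person, causative

Segment: beshuf-u-y-esh.
evidentiality: -u → assumed.
person: -y/fa → 3rd person.
voice: -esh → causative.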